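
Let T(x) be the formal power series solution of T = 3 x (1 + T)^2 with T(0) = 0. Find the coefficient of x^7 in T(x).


Apply the Lagrange inversion formula: if T = 3 x * phi(T) with phi(t) = (1 + t)^2, then [x^n] T = 3^n * (1/n) [t^(n-1)] phi(t)^n = 3^n * (1/n) [t^(n-1)] (1 + t)^(2n) = 3^n * (1/n) C(2n, n-1).
Using the identity C(2n, n-1) = C(2n, n) * n / (n+1), the unscaled factor equals C(2n, n) / (n+1) = C_n, the n-th Catalan number.
For n = 7: C_7 = C(14, 7) / 8 = 3432/8 = 429.
With the 3^7 = 2187 factor, the coefficient is 2187 * 429 = 938223.

938223


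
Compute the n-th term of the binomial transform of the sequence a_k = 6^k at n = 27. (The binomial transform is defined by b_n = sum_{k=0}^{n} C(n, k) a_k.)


With a_k = 6^k, b_n = sum_{k=0}^{n} C(n, k) 6^k = (1 + 6)^n by the binomial theorem.
For n = 27: (1 + 6)^27 = 7^27 = 65712362363534280139543.

65712362363534280139543


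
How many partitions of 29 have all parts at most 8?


Using the generating function (1-x)^(-1)(1-x^2)^(-1)...(1-x^8)^(-1),
the coefficient of x^29 counts these restricted partitions.
Result = 2104

2104


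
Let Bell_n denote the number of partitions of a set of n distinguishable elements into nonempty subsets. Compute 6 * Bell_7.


Bell_7 can be computed from the Bell triangle or from Dobinski's identity Bell_n = (1/e) * sum_{k>=0} k^n / k!.
Computing Bell_7 = 877.
Then 6 * 877 = 5262.

5262


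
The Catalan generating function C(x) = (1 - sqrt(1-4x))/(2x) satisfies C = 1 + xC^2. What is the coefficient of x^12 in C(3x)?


Substituting x -> 3x scales the n-th coefficient by 3^n, so [x^12] C(3x) = 3^12 * C_12.
C_12 = C(2*12, 12)/(13) = 2704156/13 = 208012.
So 3^12 * 208012 = 531441 * 208012 = 110546105292.

110546105292


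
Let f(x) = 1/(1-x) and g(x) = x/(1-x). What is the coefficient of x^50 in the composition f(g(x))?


First simplify the composition: f(g(x)) = 1/(1 - x/(1-x)) = (1-x)/((1-x) - x) = (1-x)/(1-2x).
Now extract the coefficient. Write (1-x)/(1-2x) = 1/(1-2x) - x/(1-2x).
The coefficient of x^n in 1/(1-2x) is 2^n, and in x/(1-2x) is 2^(n-1) (for n >= 1).
So the coefficient of x^50 is 2^50 - 2^49 = 1125899906842624 - 562949953421312 = 562949953421312.

562949953421312


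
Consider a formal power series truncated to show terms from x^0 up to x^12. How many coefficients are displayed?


From x^0 to x^12 inclusive, the count is 12 - 0 + 1 = 13.

13


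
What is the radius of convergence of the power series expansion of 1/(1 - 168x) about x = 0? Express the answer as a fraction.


Expanding 1/(1 - 168x) = sum_{k>=0} 168^k x^k, the series converges when |168x| < 1, i.e., |x| < 1/168.
So the radius of convergence is 1/168 = 1/168.

1/168


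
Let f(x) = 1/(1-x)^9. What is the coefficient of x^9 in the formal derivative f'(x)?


Differentiate: d/dx [ 1/(1-x)^r ] = r / (1-x)^(r+1).
Here r = 9, so f'(x) = 9 / (1-x)^10.
The expansion of 1/(1-x)^(r+1) has coefficient of x^n equal to C(n+r, r).
So the coefficient of x^9 in f'(x) is
9 * C(18, 9) = 9 * 48620 = 437580

437580


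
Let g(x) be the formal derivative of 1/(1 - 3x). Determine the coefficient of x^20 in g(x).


Differentiate termwise: d/dx sum_{k>=0} 3^k x^k = sum_{k>=1} k 3^k x^(k-1) = sum_{j>=0} (j+1) 3^(j+1) x^j.
Equivalently, d/dx [1/(1 - 3x)] = 3/(1 - 3x)^2.
For j = 20: 21 * 3^21 = 21 * 10460353203 = 219667417263.

219667417263


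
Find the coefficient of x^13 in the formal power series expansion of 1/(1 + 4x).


Write 1/(1 + c x) = 1/(1 - (-c) x) and apply the geometric-series identity
1/(1 - y) = sum_{k>=0} y^k to get 1/(1 + c x) = sum_{k>=0} (-c)^k x^k.
So the coefficient of x^k is (-c)^k = (-1)^k * c^k.
Here c = 4 and k = 13:
(-4)^13 = -1 * 67108864 = -67108864

-67108864


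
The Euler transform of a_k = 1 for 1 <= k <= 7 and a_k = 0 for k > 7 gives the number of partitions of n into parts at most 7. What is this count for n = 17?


Partitions of 17 into parts at most 7:
Using generating function (1-x)^(-1)(1-x^2)^(-1)...(1-x^7)^(-1),
the coefficient of x^17 = 201

201


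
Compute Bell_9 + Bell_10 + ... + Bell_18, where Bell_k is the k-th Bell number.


Recall Bell_k counts set partitions of a k-set (with Bell_0 = 1 by convention).
Bell_9 through Bell_18: 21147, 115975, 678570, 4213597, 27644437, 190899322, 1382958545, 10480142147, 82864869804, 682076806159
Sum = 21147 + 115975 + 678570 + 4213597 + 27644437 + 190899322 + 1382958545 + 10480142147 + 82864869804 + 682076806159 = 777028349703.

777028349703


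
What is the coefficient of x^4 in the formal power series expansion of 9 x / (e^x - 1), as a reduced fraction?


The exponential generating function for Bernoulli numbers is
x / (e^x - 1) = sum_{k>=0} B_k x^k / k!.
So the coefficient of x^4 in 9 x / (e^x - 1) is 9 B_4 / 4!.
Computing: B_4 = -1/30, 4! = 24, giving
9 * -1/30 / 24 = -1/80.

-1/80


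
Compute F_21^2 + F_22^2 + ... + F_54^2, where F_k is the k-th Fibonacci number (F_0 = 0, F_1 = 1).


There is a standard identity sum_{k=0}^{N} F_k^2 = F_N * F_{N+1} (proved inductively from the telescoping relation F_k^2 = F_k F_{k+1} - F_{k-1} F_k). Then
sum_{k=21}^{54} F_k^2 = F_54 F_55 - F_20 F_21.
Computing: F_54 = 86267571272, F_55 = 139583862445, F_20 = 6765, F_21 = 10946.
Sum = 86267571272 * 139583862445 - 6765 * 10946 = 12041560801895007630350.

12041560801895007630350


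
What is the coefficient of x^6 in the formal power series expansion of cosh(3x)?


The Maclaurin series is cosh(t) = sum_{m>=0} t^(2m) / (2m)!, so substituting t = 3x, only even powers of x are nonzero, with coefficient of x^(2m) equal to 3^(2m) / (2m)!.
For x^6 the coefficient is 3^6/6! = 729/720 = 81/80.

81/80


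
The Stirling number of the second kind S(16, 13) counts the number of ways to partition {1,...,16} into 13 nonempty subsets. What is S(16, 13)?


Using the explicit formula S(n,k) = (1/k!) sum_{j=0}^{k} (-1)^(k-j) C(k,j) j^n:
S(16, 13) = 165620
Equivalently, S(n,k) is n! times the coefficient of x^n in the EGF (e^x - 1)^k / k!.

165620


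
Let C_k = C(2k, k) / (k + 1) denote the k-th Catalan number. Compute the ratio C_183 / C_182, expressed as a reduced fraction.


Using C_k = (2k)! / (k! (k+1)!), the ratio C_{k+1}/C_k simplifies to
C_{k+1}/C_k = [(2k+2)! / ((k+1)! (k+2)!)] * [k! (k+1)! / (2k)!]
 = (2k+2)(2k+1) / ((k+1)(k+2)) = 2(2k+1) / (k+2).
For k = 182: 2(2*182 + 1) / (182 + 2) = 730/184 = 365/92.

365/92


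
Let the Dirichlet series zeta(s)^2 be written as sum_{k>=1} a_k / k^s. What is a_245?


The Dirichlet convolution of the constant function 1 with itself gives (1 * 1)(k) = sum_{d | k} 1 = d(k), the number of positive divisors of k.
Since zeta(s) = sum_{k>=1} 1/k^s, we have zeta(s)^2 = sum_{k>=1} d(k)/k^s, so a_k = d(k).
For k = 245: the divisors are 1, 5, 7, 35, 49, 245.
Count = 6.

6


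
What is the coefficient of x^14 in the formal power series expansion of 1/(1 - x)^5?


The expansion 1/(1 - x)^r = sum_{k>=0} C(k + r - 1, r - 1) x^k follows from the multiset / negative-binomial theorem (or from repeated differentiation of the geometric series).
For r = 5 and k = 14:
C(18, 4) = 6402373705728000 / (24 * 87178291200) = 3060.

3060


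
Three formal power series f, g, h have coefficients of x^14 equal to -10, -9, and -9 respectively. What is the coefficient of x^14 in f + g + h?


Series addition is componentwise:
-10 + -9 + -9
= -28

-28


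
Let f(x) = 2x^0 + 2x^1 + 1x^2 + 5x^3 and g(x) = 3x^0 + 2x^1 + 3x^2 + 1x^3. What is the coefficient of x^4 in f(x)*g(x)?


Cauchy product at x^4:
2*1 + 1*3 + 5*2
= 15

15


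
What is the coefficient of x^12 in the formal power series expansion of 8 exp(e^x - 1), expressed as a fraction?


exp(e^x - 1) is the exponential generating function for the Bell numbers Bell_k: exp(e^x - 1) = sum_{k>=0} Bell_k x^k / k!.
So the coefficient of x^12 in 8 exp(e^x - 1) is 8 Bell_12 / 12!.
Computing: Bell_12 = 4213597 and 12! = 479001600, giving
8 * 4213597/479001600 = 4213597/59875200.

4213597/59875200


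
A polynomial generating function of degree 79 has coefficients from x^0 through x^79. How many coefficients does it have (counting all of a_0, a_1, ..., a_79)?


A polynomial of degree 79 takes the form a_0 + a_1 x + ... + a_79 x^79.
The number of coefficients is 79 + 1 = 80.

80


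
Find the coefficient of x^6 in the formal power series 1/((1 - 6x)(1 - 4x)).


By partial fractions or Cauchy convolution:
The coefficient equals sum_{k=0}^{6} 6^k * 4^(6-k).
= 131776

131776


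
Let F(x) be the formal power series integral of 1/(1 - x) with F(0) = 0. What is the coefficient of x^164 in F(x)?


1/(1 - x) = sum_{k>=0} x^k. Integrating termwise and using F(0) = 0 gives
F(x) = sum_{k>=0} x^(k+1) / (k+1) = sum_{m>=1} x^m / m = -ln(1 - x).
So the coefficient of x^164 is 1/164 = 1/164.

1/164


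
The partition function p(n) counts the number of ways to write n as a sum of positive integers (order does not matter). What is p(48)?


Using the generating function prod_{k>=1} 1/(1-x^k), we compute p(48).
By dynamic programming over parts 1 through 48:
p(48) = 147273

147273


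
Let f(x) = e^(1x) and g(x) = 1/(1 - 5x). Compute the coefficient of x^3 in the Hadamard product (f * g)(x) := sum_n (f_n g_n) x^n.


Expanding: f_k = 1^k/k! (from e^(1x)) and g_k = 5^k (from 1/(1 - 5x)). So the Hadamard coefficient (f * g)_k = 1^k 5^k / k! = (5)^k / k!.
For k = 3: 5^3/3! = 125/6 = 125/6.

125/6


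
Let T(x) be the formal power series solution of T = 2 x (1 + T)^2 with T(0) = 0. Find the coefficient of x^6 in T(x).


Apply the Lagrange inversion formula: if T = 2 x * phi(T) with phi(t) = (1 + t)^2, then [x^n] T = 2^n * (1/n) [t^(n-1)] phi(t)^n = 2^n * (1/n) [t^(n-1)] (1 + t)^(2n) = 2^n * (1/n) C(2n, n-1).
Using the identity C(2n, n-1) = C(2n, n) * n / (n+1), the unscaled factor equals C(2n, n) / (n+1) = C_n, the n-th Catalan number.
For n = 6: C_6 = C(12, 6) / 7 = 924/7 = 132.
With the 2^6 = 64 factor, the coefficient is 64 * 132 = 8448.

8448


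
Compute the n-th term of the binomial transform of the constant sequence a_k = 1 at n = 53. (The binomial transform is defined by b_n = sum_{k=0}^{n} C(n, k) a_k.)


With a_k = 1 for all k, b_n = sum_{k=0}^{n} C(n, k) = 2^n by the binomial theorem.
For n = 53: 2^53 = 9007199254740992.

9007199254740992


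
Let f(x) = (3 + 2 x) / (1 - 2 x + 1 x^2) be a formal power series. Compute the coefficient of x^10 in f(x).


Write f(x) = sum_{k>=0} a_k x^k. Multiplying both sides by 1 - 2 x + 1 x^2 gives
(1 - 2 x + 1 x^2) sum_{k>=0} a_k x^k = 3 + 2 x.
Matching coefficients:
 x^0: a_0 = 3
 x^1: a_1 - 2 a_0 = 2  =>  a_1 = 2*3 + 2 = 8
 x^k (k >= 2): a_k = 2 a_{k-1} - 1 a_{k-2}.
Iterating: a_2 = 13, a_3 = 18, a_4 = 23, a_5 = 28, a_6 = 33, a_7 = 38, a_8 = 43, a_9 = 48, a_10 = 53.
So the coefficient of x^10 is 53.

53


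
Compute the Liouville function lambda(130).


The Liouville function is lambda(k) = (-1)^Omega(k), where Omega(k) counts the prime factors of k with multiplicity.
Factoring: 130 = 2 * 5 * 13, so Omega(130) = 3.
lambda(130) = (-1)^3 = -1.

-1


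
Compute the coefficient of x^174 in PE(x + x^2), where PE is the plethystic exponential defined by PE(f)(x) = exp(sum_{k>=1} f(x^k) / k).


With f(x) = x + x^2, the exponent is sum_{k>=1} (x^k + x^(2k)) / k = -ln(1 - x) - ln(1 - x^2). Exponentiating:
PE(x + x^2) = 1 / ((1 - x)(1 - x^2)).
This is the generating function for partitions of n into parts of size 1 or 2. The number of 2's can be any j in 0..87, and the rest are 1's, so
[x^174] = floor(174/2) + 1 = 88.

88


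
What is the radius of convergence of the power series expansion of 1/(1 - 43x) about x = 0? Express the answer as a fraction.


Expanding 1/(1 - 43x) = sum_{k>=0} 43^k x^k, the series converges when |43x| < 1, i.e., |x| < 1/43.
So the radius of convergence is 1/43 = 1/43.

1/43


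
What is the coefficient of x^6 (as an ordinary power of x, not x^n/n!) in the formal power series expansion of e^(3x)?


The exponential series is e^y = sum_{k>=0} y^k / k!. Substituting y = 3x gives
e^(3x) = sum_{k>=0} 3^k x^k / k!.
So the coefficient of x^n is a^n/n! with a = 3, n = 6:
3^6 / 6! = 729/720 = 81/80

81/80


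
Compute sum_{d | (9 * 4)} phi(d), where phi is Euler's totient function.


First, 9 * 4 = 36. One classical identity is sum_{d | n} phi(d) = n (each k in [1, n] has a unique gcd with n, and among the k's with gcd(k, n) = n/d there are phi(d) of them). So the sum equals 36. We also verify directly:
Divisors of 36: 1, 2, 3, 4, 6, 9, 12, 18, 36.
phi values: 1, 1, 2, 2, 2, 6, 4, 6, 12.
Sum = 36.

36


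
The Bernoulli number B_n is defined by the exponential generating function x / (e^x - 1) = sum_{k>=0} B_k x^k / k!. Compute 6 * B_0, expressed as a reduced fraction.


Bernoulli numbers can also be computed recursively via B_0 = 1 and sum_{j=0}^{m} C(m+1, j) B_j = 0 for m >= 1. Odd-index Bernoulli numbers vanish for k >= 3.
Computing B_0 = 1, so 6 * B_0 = 6 * 1 = 6.

6


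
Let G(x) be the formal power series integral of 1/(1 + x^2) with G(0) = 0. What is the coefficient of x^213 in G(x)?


1/(1 + x^2) = sum_{j>=0} (-1)^j x^(2j). Integrating termwise with G(0) = 0:
G(x) = sum_{j>=0} (-1)^j x^(2j+1) / (2j+1) = arctan(x).
Only odd powers are nonzero. For x^213 write 213 = 2*106 + 1, giving
(-1)^106 / 213 = 1/213 = 1/213.

1/213


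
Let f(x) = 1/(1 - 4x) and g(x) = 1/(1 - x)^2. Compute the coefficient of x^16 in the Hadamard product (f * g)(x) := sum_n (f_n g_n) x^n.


f has coefficients f_k = 4^k. For g = 1/(1 - x)^2 the coefficient is g_k = C(k + 1, 1) = k + 1. The Hadamard coefficient is (f * g)_k = 4^k * (k + 1).
For k = 16: 4^16 * 17 = 4294967296 * 17 = 73014444032.

73014444032


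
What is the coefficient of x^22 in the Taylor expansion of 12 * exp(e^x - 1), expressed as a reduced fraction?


exp(e^x - 1) = sum_{k>=0} Bell_k x^k / k!, where Bell_k is the k-th Bell number.
So the coefficient of x^22 is 12 * Bell_22 / 22!.
Computing: Bell_22 = 4506715738447323 and 22! = 1124000727777607680000, giving
12 * 4506715738447323/1124000727777607680000 = 88366975263673/1836602496368640000.

88366975263673/1836602496368640000


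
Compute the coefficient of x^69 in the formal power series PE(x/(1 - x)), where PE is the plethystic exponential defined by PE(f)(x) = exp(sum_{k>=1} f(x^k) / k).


For f(x) = x/(1 - x) we have
sum_{k>=1} f(x^k) / k = sum_{k>=1} (1/k) * x^k / (1 - x^k) = sum_{k, m >= 1} x^(k m) / k,
which after exponentiating simplifies to
PE(x/(1 - x)) = prod_{k>=1} 1 / (1 - x^k).
This is the generating function for the partition function p(n), so the coefficient of x^69 is p(69).
Computing p(69) by dynamic programming over parts 1, 2, ..., 69: p(69) = 3554345.

3554345


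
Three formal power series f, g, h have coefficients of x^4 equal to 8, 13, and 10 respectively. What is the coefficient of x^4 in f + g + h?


Series addition is componentwise:
8 + 13 + 10
= 31

31


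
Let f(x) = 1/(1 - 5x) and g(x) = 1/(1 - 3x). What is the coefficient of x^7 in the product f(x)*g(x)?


The coefficient of x^n in f*g is the Cauchy product: sum_{k=0}^{n} a^k * b^(n-k).
With a=5, b=3, n=7:
sum_{k=0}^{7} 5^k * 3^(7-k)
= 192032

192032


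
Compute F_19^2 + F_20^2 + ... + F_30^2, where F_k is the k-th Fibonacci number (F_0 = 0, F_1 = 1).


There is a standard identity sum_{k=0}^{N} F_k^2 = F_N * F_{N+1} (proved inductively from the telescoping relation F_k^2 = F_k F_{k+1} - F_{k-1} F_k). Then
sum_{k=19}^{30} F_k^2 = F_30 F_31 - F_18 F_19.
Computing: F_30 = 832040, F_31 = 1346269, F_18 = 2584, F_19 = 4181.
Sum = 832040 * 1346269 - 2584 * 4181 = 1120138855056.

1120138855056


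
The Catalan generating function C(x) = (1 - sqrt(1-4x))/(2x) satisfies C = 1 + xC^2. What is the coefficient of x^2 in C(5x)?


Substituting x -> 5x scales the n-th coefficient by 5^n, so [x^2] C(5x) = 5^2 * C_2.
C_2 = C(2*2, 2)/(3) = 6/3 = 2.
So 5^2 * 2 = 25 * 2 = 50.

50


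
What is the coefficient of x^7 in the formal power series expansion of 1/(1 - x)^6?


The expansion 1/(1 - x)^r = sum_{k>=0} C(k + r - 1, r - 1) x^k follows from the multiset / negative-binomial theorem (or from repeated differentiation of the geometric series).
For r = 6 and k = 7:
C(12, 5) = 479001600 / (120 * 5040) = 792.

792


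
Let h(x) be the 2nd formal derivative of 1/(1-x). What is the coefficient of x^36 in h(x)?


Differentiating 2 times: d^2/dx^2 [1/(1-x)] = 2!/(1-x)^3.
The expansion 1/(1-x)^3 = sum_{k>=0} C(k+2, 2) x^k, so the coefficient of x^n in 2!/(1-x)^3 is 2! * C(n+2, 2).
For n = 36: 2 * C(38, 2) = 2 * 703 = 1406

1406


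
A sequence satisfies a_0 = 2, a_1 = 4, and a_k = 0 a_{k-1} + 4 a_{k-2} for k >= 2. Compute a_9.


The characteristic equation is t^2 - 0 t - 4 = 0, with roots r_1 = 2 and r_2 = -2 (so c_1 = r_1 + r_2, c_2 = -r_1 r_2 as required).
One can use the closed form a_n = A r_1^n + B r_2^n, but direct iteration is more reliable:
a_0 = 2, a_1 = 4, a_2 = 8, a_3 = 16, a_4 = 32, a_5 = 64, a_6 = 128, a_7 = 256, a_8 = 512, a_9 = 1024.
So a_9 = 1024.

1024


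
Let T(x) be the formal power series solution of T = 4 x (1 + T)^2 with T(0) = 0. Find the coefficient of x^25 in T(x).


Apply the Lagrange inversion formula: if T = 4 x * phi(T) with phi(t) = (1 + t)^2, then [x^n] T = 4^n * (1/n) [t^(n-1)] phi(t)^n = 4^n * (1/n) [t^(n-1)] (1 + t)^(2n) = 4^n * (1/n) C(2n, n-1).
Using the identity C(2n, n-1) = C(2n, n) * n / (n+1), the unscaled factor equals C(2n, n) / (n+1) = C_n, the n-th Catalan number.
For n = 25: C_25 = C(50, 25) / 26 = 126410606437752/26 = 4861946401452.
With the 4^25 = 1125899906842624 factor, the coefficient is 1125899906842624 * 4861946401452 = 5474065000468637788089090048.

5474065000468637788089090048


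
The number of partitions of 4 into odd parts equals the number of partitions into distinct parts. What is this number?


Computing partitions of 4 into odd parts (1, 3, 5, ...):
Using the generating function prod_{k>=0} 1/(1-x^(2k+1)),
the count is 2

2


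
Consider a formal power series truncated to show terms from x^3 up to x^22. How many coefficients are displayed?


From x^3 to x^22 inclusive, the count is 22 - 3 + 1 = 20.

20


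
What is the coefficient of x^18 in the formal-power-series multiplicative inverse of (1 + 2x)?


The inverse is 1/(1 + 2x). Apply the geometric identity 1/(1 - y) = sum_{k>=0} y^k with y = -2x:
1/(1 + 2x) = sum_{k>=0} (-2)^k x^k.
So the coefficient of x^18 is (-2)^18 = 262144.

262144


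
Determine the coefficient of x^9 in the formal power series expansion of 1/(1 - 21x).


The geometric series identity gives 1/(1 - c x) = sum_{k>=0} c^k x^k, so the coefficient of x^k is c^k.
Here c = 21 and k = 9.
Computing: 21^9 = 794280046581

794280046581


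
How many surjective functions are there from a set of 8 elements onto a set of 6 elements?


By inclusion-exclusion on which target elements are missed, the number of surjections from an n-set onto a k-set is
surj(n, k) = sum_{j=0}^{k} (-1)^j C(k, j) (k - j)^n.
Equivalently surj(n, k) = k! * S(n, k), where S(n, k) is the Stirling number of the second kind.
For n = 8, k = 6:
S(8, 6) = 266, so
surj = 6! * 266 = 720 * 266 = 191520.

191520


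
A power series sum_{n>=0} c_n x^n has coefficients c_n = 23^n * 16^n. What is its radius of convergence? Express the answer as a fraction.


By the root test (Cauchy-Hadamard), the radius is R = 1 / limsup_n |c_n|^(1/n).
Here |c_n|^(1/n) = (23^n * 16^n)^(1/n) = 23 * 16 = 368 for all n.
So R = 1/368 = 1/368.

1/368


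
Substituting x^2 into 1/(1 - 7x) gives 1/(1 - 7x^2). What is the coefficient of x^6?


The coefficient of x^(2m) in 1/(1 - 7x^2) is 7^m.
With n = 6 = 2*3, the coefficient is 7^3 = 343.

343


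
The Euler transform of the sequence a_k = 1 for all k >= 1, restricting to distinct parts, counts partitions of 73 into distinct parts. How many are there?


Partitions of 73 into distinct parts can be computed via generating function.
Product (1+x)(1+x^2)(1+x^3)...
The coefficient of x^73 = 40026

40026


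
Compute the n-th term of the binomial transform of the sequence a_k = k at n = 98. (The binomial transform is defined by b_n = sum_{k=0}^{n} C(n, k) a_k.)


With a_k = k, b_n = sum_{k=0}^{n} C(n, k) k. Using k * C(n, k) = n * C(n-1, k-1) gives b_n = n * sum_{k>=1} C(n-1, k-1) = n * 2^(n-1).
For n = 98: 98 * 2^97 = 98 * 158456325028528675187087900672 = 15528719852795810168334614265856.

15528719852795810168334614265856


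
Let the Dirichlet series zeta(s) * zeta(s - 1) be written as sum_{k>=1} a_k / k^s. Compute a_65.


Convolution gives a_k = sum_{d | k} d * 1 = sum_{d | k} d = sigma(k), the sum of positive divisors of k.
For k = 65, the divisors are 1, 5, 13, 65, so
sigma(65) = 1 + 5 + 13 + 65 = 84.

84


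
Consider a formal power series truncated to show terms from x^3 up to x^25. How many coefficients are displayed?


From x^3 to x^25 inclusive, the count is 25 - 3 + 1 = 23.

23


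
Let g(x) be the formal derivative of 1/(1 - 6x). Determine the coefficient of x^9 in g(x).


Differentiate termwise: d/dx sum_{k>=0} 6^k x^k = sum_{k>=1} k 6^k x^(k-1) = sum_{j>=0} (j+1) 6^(j+1) x^j.
Equivalently, d/dx [1/(1 - 6x)] = 6/(1 - 6x)^2.
For j = 9: 10 * 6^10 = 10 * 60466176 = 604661760.

604661760


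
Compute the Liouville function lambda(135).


The Liouville function is lambda(k) = (-1)^Omega(k), where Omega(k) counts the prime factors of k with multiplicity.
Factoring: 135 = 3 * 3 * 3 * 5, so Omega(135) = 4.
lambda(135) = (-1)^4 = 1.

1


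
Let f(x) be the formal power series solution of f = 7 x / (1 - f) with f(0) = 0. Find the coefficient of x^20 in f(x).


Apply Lagrange inversion: f = 7 x * phi(f) with phi(t) = 1/(1 - t), so
[x^n] f = 7^n * (1/n) [t^(n-1)] phi(t)^n = 7^n * (1/n) [t^(n-1)] (1 - t)^(-n) = 7^n * (1/n) C(2n - 2, n - 1) = 7^n * C_{n-1}.
For n = 20: C_19 = C(38, 19) / 20 = 35345263800/20 = 1767263190.
With the 7^20 = 79792266297612001 factor, the coefficient is 79792266297612001 * 1767263190 = 141013935074447274269543190.

141013935074447274269543190


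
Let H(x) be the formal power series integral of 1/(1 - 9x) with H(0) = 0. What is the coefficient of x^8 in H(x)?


1/(1 - 9x) = sum_{k>=0} 9^k x^k. Integrating termwise with H(0) = 0:
H(x) = sum_{k>=0} 9^k x^(k+1) / (k+1) = sum_{m>=1} 9^(m-1) x^m / m.
For m = 8: 9^7/8 = 4782969/8 = 4782969/8.

4782969/8


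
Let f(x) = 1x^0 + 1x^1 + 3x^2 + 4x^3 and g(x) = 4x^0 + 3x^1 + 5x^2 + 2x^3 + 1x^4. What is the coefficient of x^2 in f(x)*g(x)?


Cauchy product at x^2:
1*5 + 1*3 + 3*4
= 20

20


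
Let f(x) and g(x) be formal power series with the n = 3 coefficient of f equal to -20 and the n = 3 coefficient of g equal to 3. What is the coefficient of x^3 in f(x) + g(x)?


Addition of formal power series is termwise.
The coefficient of x^3 in f + g = -20 + 3
= -17

-17


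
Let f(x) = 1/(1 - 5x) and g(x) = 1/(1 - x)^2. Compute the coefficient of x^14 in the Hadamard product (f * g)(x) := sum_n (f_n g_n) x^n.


f has coefficients f_k = 5^k. For g = 1/(1 - x)^2 the coefficient is g_k = C(k + 1, 1) = k + 1. The Hadamard coefficient is (f * g)_k = 5^k * (k + 1).
For k = 14: 5^14 * 15 = 6103515625 * 15 = 91552734375.

91552734375


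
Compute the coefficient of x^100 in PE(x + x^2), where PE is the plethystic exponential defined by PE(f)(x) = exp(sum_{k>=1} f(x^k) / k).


With f(x) = x + x^2, the exponent is sum_{k>=1} (x^k + x^(2k)) / k = -ln(1 - x) - ln(1 - x^2). Exponentiating:
PE(x + x^2) = 1 / ((1 - x)(1 - x^2)).
This is the generating function for partitions of n into parts of size 1 or 2. The number of 2's can be any j in 0..50, and the rest are 1's, so
[x^100] = floor(100/2) + 1 = 51.

51


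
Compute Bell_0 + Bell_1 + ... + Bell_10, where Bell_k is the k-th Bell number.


Recall Bell_k counts set partitions of a k-set (with Bell_0 = 1 by convention).
Bell_0 through Bell_10: 1, 1, 2, 5, 15, 52, 203, 877, 4140, 21147, 115975
Sum = 1 + 1 + 2 + 5 + 15 + 52 + 203 + 877 + 4140 + 21147 + 115975 = 142418.

142418


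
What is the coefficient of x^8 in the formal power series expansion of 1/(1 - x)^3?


The expansion 1/(1 - x)^r = sum_{k>=0} C(k + r - 1, r - 1) x^k follows from the multiset / negative-binomial theorem (or from repeated differentiation of the geometric series).
For r = 3 and k = 8:
C(10, 2) = 3628800 / (2 * 40320) = 45.

45


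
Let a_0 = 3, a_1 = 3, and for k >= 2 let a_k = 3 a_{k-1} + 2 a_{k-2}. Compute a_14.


Iterating the recurrence forward:
a_0 = 3
a_1 = 3
a_2 = 3*3 + 2*3 = 15
a_3 = 3*15 + 2*3 = 51
a_4 = 3*51 + 2*15 = 183
a_5 = 3*183 + 2*51 = 651
a_6 = 3*651 + 2*183 = 2319
a_7 = 3*2319 + 2*651 = 8259
a_8 = 3*8259 + 2*2319 = 29415
a_9 = 3*29415 + 2*8259 = 104763
a_10 = 3*104763 + 2*29415 = 373119
a_11 = 3*373119 + 2*104763 = 1328883
a_12 = 3*1328883 + 2*373119 = 4732887
a_13 = 3*4732887 + 2*1328883 = 16856427
a_14 = 3*16856427 + 2*4732887 = 60035055
So a_14 = 60035055.

60035055


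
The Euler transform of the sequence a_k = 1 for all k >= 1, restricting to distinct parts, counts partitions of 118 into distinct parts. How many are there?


Partitions of 118 into distinct parts can be computed via generating function.
Product (1+x)(1+x^2)(1+x^3)...
The coefficient of x^118 = 1881578

1881578


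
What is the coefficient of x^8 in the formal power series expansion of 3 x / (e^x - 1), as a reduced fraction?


The exponential generating function for Bernoulli numbers is
x / (e^x - 1) = sum_{k>=0} B_k x^k / k!.
So the coefficient of x^8 in 3 x / (e^x - 1) is 3 B_8 / 8!.
Computing: B_8 = -1/30, 8! = 40320, giving
3 * -1/30 / 40320 = -1/403200.

-1/403200


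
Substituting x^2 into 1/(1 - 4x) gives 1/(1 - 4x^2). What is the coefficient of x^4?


The coefficient of x^(2m) in 1/(1 - 4x^2) is 4^m.
With n = 4 = 2*2, the coefficient is 4^2 = 16.

16


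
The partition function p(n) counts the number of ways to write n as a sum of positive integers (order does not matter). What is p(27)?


Using the generating function prod_{k>=1} 1/(1-x^k), we compute p(27).
By dynamic programming over parts 1 through 27:
p(27) = 3010

3010


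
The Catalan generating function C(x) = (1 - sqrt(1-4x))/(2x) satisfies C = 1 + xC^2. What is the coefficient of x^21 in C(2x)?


Substituting x -> 2x scales the n-th coefficient by 2^n, so [x^21] C(2x) = 2^21 * C_21.
C_21 = C(2*21, 21)/(22) = 538257874440/22 = 24466267020.
So 2^21 * 24466267020 = 2097152 * 24466267020 = 51309480813527040.

51309480813527040


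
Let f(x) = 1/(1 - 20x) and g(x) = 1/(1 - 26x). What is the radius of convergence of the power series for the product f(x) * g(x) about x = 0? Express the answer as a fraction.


The radius of 1/(1 - 20x) is 1/20 (nearest singularity at x = 1/20), and the radius of 1/(1 - 26x) is 1/26.
The product f(x)*g(x) = 1/((1 - 20x)(1 - 26x)) has singularities at both 1/20 and 1/26, so its radius of convergence is the distance to the nearest one:
min(1/20, 1/26) = 1/26.

1/26


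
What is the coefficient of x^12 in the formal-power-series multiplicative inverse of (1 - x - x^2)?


Let the inverse be f(x) = sum_{k>=0} a_k x^k. From f(x) * (1 - x - x^2) = 1 and matching coefficients:
 x^0: a_0 = 1.
 x^1: a_1 - a_0 = 0, so a_1 = 1.
 x^k (k >= 2): a_k - a_{k-1} - a_{k-2} = 0, i.e. a_k = a_{k-1} + a_{k-2}.
This is the Fibonacci-type recurrence shifted so that a_0 = a_1 = 1.
Iterating: a_0=1, a_1=1, a_2=2, a_3=3, a_4=5, a_5=8, a_6=13, a_7=21, a_8=34, a_9=55, ...
a_12 = 233.

233


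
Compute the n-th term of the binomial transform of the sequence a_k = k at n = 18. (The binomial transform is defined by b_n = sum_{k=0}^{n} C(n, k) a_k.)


With a_k = k, b_n = sum_{k=0}^{n} C(n, k) k. Using k * C(n, k) = n * C(n-1, k-1) gives b_n = n * sum_{k>=1} C(n-1, k-1) = n * 2^(n-1).
For n = 18: 18 * 2^17 = 18 * 131072 = 2359296.

2359296


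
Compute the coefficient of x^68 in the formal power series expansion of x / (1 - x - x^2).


Let f(x) = sum_{k>=0} a_k x^k. Multiplying f(x) * (1 - x - x^2) = x and matching coefficients gives a_0 = 0, a_1 = 1, and a_k = a_{k-1} + a_{k-2} for k >= 2. These are the Fibonacci numbers F_k.
Iterating from F_0 = 0, F_1 = 1:
F_0=0, F_1=1, F_2=1, F_3=2, F_4=3, F_5=5, F_6=8, F_7=13, F_8=21, F_9=34, ...
F_68 = 72723460248141.

72723460248141


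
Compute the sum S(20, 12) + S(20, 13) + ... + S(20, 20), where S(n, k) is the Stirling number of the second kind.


By definition, S(n, k) counts partitions of an n-set into exactly k nonempty blocks.
Computing row n = 20 for k = 12..20:
S(20, k): 411016633391, 61068660380, 6302524580, 452329200, 22350954, 741285, 15675, 190, 1
Sum = 478863255656.

478863255656


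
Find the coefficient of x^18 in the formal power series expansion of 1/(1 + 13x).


Write 1/(1 + c x) = 1/(1 - (-c) x) and apply the geometric-series identity
1/(1 - y) = sum_{k>=0} y^k to get 1/(1 + c x) = sum_{k>=0} (-c)^k x^k.
So the coefficient of x^k is (-c)^k = (-1)^k * c^k.
Here c = 13 and k = 18:
(-13)^18 = 1 * 112455406951957393129 = 112455406951957393129

112455406951957393129


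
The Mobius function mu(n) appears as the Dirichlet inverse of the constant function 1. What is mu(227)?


227 = 227 (all distinct primes).
mu(227) = (-1)^1 = -1

-1


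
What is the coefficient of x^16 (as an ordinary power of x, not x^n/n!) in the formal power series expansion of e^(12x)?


The exponential series is e^y = sum_{k>=0} y^k / k!. Substituting y = 12x gives
e^(12x) = sum_{k>=0} 12^k x^k / k!.
So the coefficient of x^n is a^n/n! with a = 12, n = 16:
12^16 / 16! = 184884258895036416/20922789888000 = 7739670528/875875

7739670528/875875


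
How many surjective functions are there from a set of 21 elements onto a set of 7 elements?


By inclusion-exclusion on which target elements are missed, the number of surjections from an n-set onto a k-set is
surj(n, k) = sum_{j=0}^{k} (-1)^j C(k, j) (k - j)^n.
Equivalently surj(n, k) = k! * S(n, k), where S(n, k) is the Stirling number of the second kind.
For n = 21, k = 7:
S(21, 7) = 82310957214948, so
surj = 7! * 82310957214948 = 5040 * 82310957214948 = 414847224363337920.

414847224363337920


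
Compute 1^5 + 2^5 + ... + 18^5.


This power sum has a closed form given by Faulhaber's formula
sum_{k=1}^{m} k^p = (1 / (p + 1)) * sum_{j=0}^{p} C(p + 1, j) B_j m^(p + 1 - j),
but for small m direct computation is fastest:
1 + 32 + 243 + 1024 + 3125 + 7776 + 16807 + 32768 + 59049 + 100000 + 161051 + 248832 + 371293 + 537824 + 759375 + 1048576 + 1419857 + 1889568 = 6657201.

6657201


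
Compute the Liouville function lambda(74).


The Liouville function is lambda(k) = (-1)^Omega(k), where Omega(k) counts the prime factors of k with multiplicity.
Factoring: 74 = 2 * 37, so Omega(74) = 2.
lambda(74) = (-1)^2 = 1.

1


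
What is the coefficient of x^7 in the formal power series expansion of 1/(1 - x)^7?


The expansion 1/(1 - x)^r = sum_{k>=0} C(k + r - 1, r - 1) x^k follows from the multiset / negative-binomial theorem (or from repeated differentiation of the geometric series).
For r = 7 and k = 7:
C(13, 6) = 6227020800 / (720 * 5040) = 1716.

1716


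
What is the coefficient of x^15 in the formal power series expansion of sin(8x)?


The Maclaurin series is sin(t) = sum_{k>=0} (-1)^k t^(2k+1) / (2k+1)!, so substituting t = 8x, only odd powers of x are nonzero, with coefficient of x^(2k+1) equal to (-1)^k 8^(2k+1) / (2k+1)!.
Write 15 = 2*7 + 1, giving the coefficient (-1)^7 * 8^15 / 15! = -35184372088832/1307674368000 = -17179869184/638512875.

-17179869184/638512875


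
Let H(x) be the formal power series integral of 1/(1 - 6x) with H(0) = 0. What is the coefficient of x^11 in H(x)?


1/(1 - 6x) = sum_{k>=0} 6^k x^k. Integrating termwise with H(0) = 0:
H(x) = sum_{k>=0} 6^k x^(k+1) / (k+1) = sum_{m>=1} 6^(m-1) x^m / m.
For m = 11: 6^10/11 = 60466176/11 = 60466176/11.

60466176/11


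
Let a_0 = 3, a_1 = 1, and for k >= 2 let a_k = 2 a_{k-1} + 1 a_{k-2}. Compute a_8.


Iterating the recurrence forward:
a_0 = 3
a_1 = 1
a_2 = 2*1 + 1*3 = 5
a_3 = 2*5 + 1*1 = 11
a_4 = 2*11 + 1*5 = 27
a_5 = 2*27 + 1*11 = 65
a_6 = 2*65 + 1*27 = 157
a_7 = 2*157 + 1*65 = 379
a_8 = 2*379 + 1*157 = 915
So a_8 = 915.

915


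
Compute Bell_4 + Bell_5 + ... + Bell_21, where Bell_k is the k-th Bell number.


Recall Bell_k counts set partitions of a k-set (with Bell_0 = 1 by convention).
Bell_4 through Bell_21: 15, 52, 203, 877, 4140, 21147, 115975, 678570, 4213597, 27644437, 190899322, 1382958545, 10480142147, 82864869804, 682076806159, 5832742205057, 51724158235372, 474869816156751
Sum = 15 + 52 + 203 + 877 + 4140 + 21147 + 115975 + 678570 + 4213597 + 27644437 + 190899322 + 1382958545 + 10480142147 + 82864869804 + 682076806159 + 5832742205057 + 51724158235372 + 474869816156751 = 533203744952170.

533203744952170


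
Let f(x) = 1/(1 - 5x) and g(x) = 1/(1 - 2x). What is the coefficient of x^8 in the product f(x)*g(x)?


The coefficient of x^n in f*g is the Cauchy product: sum_{k=0}^{n} a^k * b^(n-k).
With a=5, b=2, n=8:
sum_{k=0}^{8} 5^k * 2^(8-k)
= 650871

650871


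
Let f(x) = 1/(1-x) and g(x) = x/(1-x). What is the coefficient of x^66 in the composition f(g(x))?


First simplify the composition: f(g(x)) = 1/(1 - x/(1-x)) = (1-x)/((1-x) - x) = (1-x)/(1-2x).
Now extract the coefficient. Write (1-x)/(1-2x) = 1/(1-2x) - x/(1-2x).
The coefficient of x^n in 1/(1-2x) is 2^n, and in x/(1-2x) is 2^(n-1) (for n >= 1).
So the coefficient of x^66 is 2^66 - 2^65 = 73786976294838206464 - 36893488147419103232 = 36893488147419103232.

36893488147419103232


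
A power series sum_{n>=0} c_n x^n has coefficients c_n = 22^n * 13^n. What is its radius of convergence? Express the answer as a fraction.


By the root test (Cauchy-Hadamard), the radius is R = 1 / limsup_n |c_n|^(1/n).
Here |c_n|^(1/n) = (22^n * 13^n)^(1/n) = 22 * 13 = 286 for all n.
So R = 1/286 = 1/286.

1/286


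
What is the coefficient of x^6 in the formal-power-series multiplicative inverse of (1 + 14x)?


The inverse is 1/(1 + 14x). Apply the geometric identity 1/(1 - y) = sum_{k>=0} y^k with y = -14x:
1/(1 + 14x) = sum_{k>=0} (-14)^k x^k.
So the coefficient of x^6 is (-14)^6 = 7529536.

7529536


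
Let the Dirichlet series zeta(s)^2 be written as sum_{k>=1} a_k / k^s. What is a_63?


The Dirichlet convolution of the constant function 1 with itself gives (1 * 1)(k) = sum_{d | k} 1 = d(k), the number of positive divisors of k.
Since zeta(s) = sum_{k>=1} 1/k^s, we have zeta(s)^2 = sum_{k>=1} d(k)/k^s, so a_k = d(k).
For k = 63: the divisors are 1, 3, 7, 9, 21, 63.
Count = 6.

6


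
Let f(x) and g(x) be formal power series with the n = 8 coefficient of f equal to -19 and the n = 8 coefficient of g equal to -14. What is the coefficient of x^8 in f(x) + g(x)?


Addition of formal power series is termwise.
The coefficient of x^8 in f + g = -19 + -14
= -33

-33


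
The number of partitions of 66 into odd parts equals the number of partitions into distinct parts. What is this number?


Computing partitions of 66 into odd parts (1, 3, 5, ...):
Using the generating function prod_{k>=0} 1/(1-x^(2k+1)),
the count is 20132

20132


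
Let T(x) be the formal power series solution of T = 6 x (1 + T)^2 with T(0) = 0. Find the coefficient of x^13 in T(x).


Apply the Lagrange inversion formula: if T = 6 x * phi(T) with phi(t) = (1 + t)^2, then [x^n] T = 6^n * (1/n) [t^(n-1)] phi(t)^n = 6^n * (1/n) [t^(n-1)] (1 + t)^(2n) = 6^n * (1/n) C(2n, n-1).
Using the identity C(2n, n-1) = C(2n, n) * n / (n+1), the unscaled factor equals C(2n, n) / (n+1) = C_n, the n-th Catalan number.
For n = 13: C_13 = C(26, 13) / 14 = 10400600/14 = 742900.
With the 6^13 = 13060694016 factor, the coefficient is 13060694016 * 742900 = 9702789584486400.

9702789584486400


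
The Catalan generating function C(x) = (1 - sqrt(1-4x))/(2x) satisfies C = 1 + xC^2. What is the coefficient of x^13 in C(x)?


Substituting x -> x scales the n-th coefficient by 1, so [x^13] C(x) = C_13.
C_13 = C(2*13, 13)/(14) = 10400600/14 = 742900.
= 742900.

742900


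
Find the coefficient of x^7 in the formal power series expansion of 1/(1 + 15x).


Write 1/(1 + c x) = 1/(1 - (-c) x) and apply the geometric-series identity
1/(1 - y) = sum_{k>=0} y^k to get 1/(1 + c x) = sum_{k>=0} (-c)^k x^k.
So the coefficient of x^k is (-c)^k = (-1)^k * c^k.
Here c = 15 and k = 7:
(-15)^7 = -1 * 170859375 = -170859375

-170859375


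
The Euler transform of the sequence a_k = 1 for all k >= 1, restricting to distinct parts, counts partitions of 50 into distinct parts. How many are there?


Partitions of 50 into distinct parts can be computed via generating function.
Product (1+x)(1+x^2)(1+x^3)...
The coefficient of x^50 = 3658

3658


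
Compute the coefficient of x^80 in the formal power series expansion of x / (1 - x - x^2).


Let f(x) = sum_{k>=0} a_k x^k. Multiplying f(x) * (1 - x - x^2) = x and matching coefficients gives a_0 = 0, a_1 = 1, and a_k = a_{k-1} + a_{k-2} for k >= 2. These are the Fibonacci numbers F_k.
Iterating from F_0 = 0, F_1 = 1:
F_0=0, F_1=1, F_2=1, F_3=2, F_4=3, F_5=5, F_6=8, F_7=13, F_8=21, F_9=34, ...
F_80 = 23416728348467685.

23416728348467685


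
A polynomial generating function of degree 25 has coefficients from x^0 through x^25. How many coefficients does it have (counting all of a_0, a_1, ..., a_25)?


A polynomial of degree 25 takes the form a_0 + a_1 x + ... + a_25 x^25.
The number of coefficients is 25 + 1 = 26.

26


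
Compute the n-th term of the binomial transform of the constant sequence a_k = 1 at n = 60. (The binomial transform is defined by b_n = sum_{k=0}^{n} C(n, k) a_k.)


With a_k = 1 for all k, b_n = sum_{k=0}^{n} C(n, k) = 2^n by the binomial theorem.
For n = 60: 2^60 = 1152921504606846976.

1152921504606846976


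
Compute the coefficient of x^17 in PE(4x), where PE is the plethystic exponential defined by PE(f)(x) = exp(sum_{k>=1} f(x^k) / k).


With f(x) = 4x, the exponent is sum_{k>=1} 4 x^k / k = 4 * (-ln(1 - x)). Exponentiating:
PE(4x) = exp(-4 ln(1 - x)) = 1/(1 - x)^4.
By the negative binomial expansion, [x^n] 1/(1 - x)^4 = C(n + 3, 3).
For n = 17: C(20, 3) = 1140.

1140


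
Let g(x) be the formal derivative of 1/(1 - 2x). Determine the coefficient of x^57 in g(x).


Differentiate termwise: d/dx sum_{k>=0} 2^k x^k = sum_{k>=1} k 2^k x^(k-1) = sum_{j>=0} (j+1) 2^(j+1) x^j.
Equivalently, d/dx [1/(1 - 2x)] = 2/(1 - 2x)^2.
For j = 57: 58 * 2^58 = 58 * 288230376151711744 = 16717361816799281152.

16717361816799281152


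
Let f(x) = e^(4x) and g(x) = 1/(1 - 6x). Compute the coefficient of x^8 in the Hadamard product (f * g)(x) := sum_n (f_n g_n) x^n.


Expanding: f_k = 4^k/k! (from e^(4x)) and g_k = 6^k (from 1/(1 - 6x)). So the Hadamard coefficient (f * g)_k = 4^k 6^k / k! = (24)^k / k!.
For k = 8: 24^8/8! = 110075314176/40320 = 95551488/35.

95551488/35


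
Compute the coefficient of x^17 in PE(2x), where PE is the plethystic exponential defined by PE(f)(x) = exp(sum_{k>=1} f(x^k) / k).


With f(x) = 2x, the exponent is sum_{k>=1} 2 x^k / k = 2 * (-ln(1 - x)). Exponentiating:
PE(2x) = exp(-2 ln(1 - x)) = 1/(1 - x)^2.
By the negative binomial expansion, [x^n] 1/(1 - x)^2 = C(n + 1, 1).
For n = 17: C(18, 1) = 18.

18


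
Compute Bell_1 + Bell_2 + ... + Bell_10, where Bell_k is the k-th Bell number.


Recall Bell_k counts set partitions of a k-set (with Bell_0 = 1 by convention).
Bell_1 through Bell_10: 1, 2, 5, 15, 52, 203, 877, 4140, 21147, 115975
Sum = 1 + 2 + 5 + 15 + 52 + 203 + 877 + 4140 + 21147 + 115975 = 142417.

142417


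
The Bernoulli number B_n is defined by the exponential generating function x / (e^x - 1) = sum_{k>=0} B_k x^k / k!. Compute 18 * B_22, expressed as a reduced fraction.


Bernoulli numbers can also be computed recursively via B_0 = 1 and sum_{j=0}^{m} C(m+1, j) B_j = 0 for m >= 1. Odd-index Bernoulli numbers vanish for k >= 3.
Computing B_22 = 854513/138, so 18 * B_22 = 18 * 854513/138 = 2563539/23.

2563539/23


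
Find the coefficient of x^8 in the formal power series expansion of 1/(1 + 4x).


Write 1/(1 + c x) = 1/(1 - (-c) x) and apply the geometric-series identity
1/(1 - y) = sum_{k>=0} y^k to get 1/(1 + c x) = sum_{k>=0} (-c)^k x^k.
So the coefficient of x^k is (-c)^k = (-1)^k * c^k.
Here c = 4 and k = 8:
(-4)^8 = 1 * 65536 = 65536

65536
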